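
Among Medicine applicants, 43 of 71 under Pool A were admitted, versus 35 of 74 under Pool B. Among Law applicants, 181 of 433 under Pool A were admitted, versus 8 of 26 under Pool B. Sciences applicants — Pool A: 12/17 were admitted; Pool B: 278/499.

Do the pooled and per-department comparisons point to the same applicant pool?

No

Medicine: Pool A 43/71 = 60.6%, Pool B 35/74 = 47.3% → Pool A
Law: Pool A 181/433 = 41.8%, Pool B 8/26 = 30.8% → Pool A
Sciences: Pool A 12/17 = 70.6%, Pool B 278/499 = 55.7% → Pool A
Overall: Pool A 236/521 = 45.3%, Pool B 321/599 = 53.6% → Pool B
Pool A wins each department group but Pool B wins overall — the comparison reverses. Pool A's applicants skew toward Law, which has a lower base rate.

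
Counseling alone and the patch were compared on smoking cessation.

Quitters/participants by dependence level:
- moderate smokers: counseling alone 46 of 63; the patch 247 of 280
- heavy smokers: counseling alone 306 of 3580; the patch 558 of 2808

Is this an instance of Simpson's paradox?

Moderate smokers: counseling alone 46/63 = 73.0%, the patch 247/280 = 88.2% → the patch
Heavy smokers: counseling alone 306/3580 = 8.5%, the patch 558/2808 = 19.9% → the patch
Overall: counseling alone 352/3643 = 9.7%, the patch 805/3088 = 26.1% → the patch
The patch wins overall and in every dependence group — no reversal.

No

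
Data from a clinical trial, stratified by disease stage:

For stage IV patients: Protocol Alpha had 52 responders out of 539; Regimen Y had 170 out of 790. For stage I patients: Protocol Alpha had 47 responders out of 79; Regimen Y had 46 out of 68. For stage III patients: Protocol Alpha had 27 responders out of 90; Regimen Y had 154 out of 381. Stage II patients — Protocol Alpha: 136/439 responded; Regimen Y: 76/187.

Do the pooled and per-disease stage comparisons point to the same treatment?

Yes

Stage IV: Protocol Alpha 52/539 = 9.6%, Regimen Y 170/790 = 21.5% → Regimen Y
Stage I: Protocol Alpha 47/79 = 59.5%, Regimen Y 46/68 = 67.6% → Regimen Y
Stage III: Protocol Alpha 27/90 = 30.0%, Regimen Y 154/381 = 40.4% → Regimen Y
Stage II: Protocol Alpha 136/439 = 31.0%, Regimen Y 76/187 = 40.6% → Regimen Y
Overall: Protocol Alpha 262/1147 = 22.8%, Regimen Y 446/1426 = 31.3% → Regimen Y
Regimen Y wins overall and in every disease group — no reversal.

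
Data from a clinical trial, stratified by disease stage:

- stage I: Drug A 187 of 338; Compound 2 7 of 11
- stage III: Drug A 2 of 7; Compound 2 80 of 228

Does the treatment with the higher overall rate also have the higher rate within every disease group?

Stage I: Drug A 187/338 = 55.3%, Compound 2 7/11 = 63.6% → Compound 2
Stage III: Drug A 2/7 = 28.6%, Compound 2 80/228 = 35.1% → Compound 2
Overall: Drug A 189/345 = 54.8%, Compound 2 87/239 = 36.4% → Drug A
Compound 2 wins each disease group but Drug A wins overall — the comparison reverses. Compound 2's patients skew toward stage III, which has a lower base rate.

No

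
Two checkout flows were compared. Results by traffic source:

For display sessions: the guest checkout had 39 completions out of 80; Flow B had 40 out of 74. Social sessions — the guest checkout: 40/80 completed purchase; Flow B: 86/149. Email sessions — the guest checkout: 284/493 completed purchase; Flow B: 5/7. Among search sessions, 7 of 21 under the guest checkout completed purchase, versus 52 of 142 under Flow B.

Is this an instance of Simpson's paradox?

Yes

Display: the guest checkout 39/80 = 48.8%, Flow B 40/74 = 54.1% → Flow B
Social: the guest checkout 40/80 = 50.0%, Flow B 86/149 = 57.7% → Flow B
Email: the guest checkout 284/493 = 57.6%, Flow B 5/7 = 71.4% → Flow B
Search: the guest checkout 7/21 = 33.3%, Flow B 52/142 = 36.6% → Flow B
Overall: the guest checkout 370/674 = 54.9%, Flow B 183/372 = 49.2% → the guest checkout
Flow B wins each traffic group but the guest checkout wins overall — the comparison reverses. Flow B's sessions skew toward search, which has a lower base rate.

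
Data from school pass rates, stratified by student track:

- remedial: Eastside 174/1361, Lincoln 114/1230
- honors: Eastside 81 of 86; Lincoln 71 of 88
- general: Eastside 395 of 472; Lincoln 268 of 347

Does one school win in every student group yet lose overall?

No

Remedial: Eastside 174/1361 = 12.8%, Lincoln 114/1230 = 9.3% → Eastside
Honors: Eastside 81/86 = 94.2%, Lincoln 71/88 = 80.7% → Eastside
General: Eastside 395/472 = 83.7%, Lincoln 268/347 = 77.2% → Eastside
Overall: Eastside 650/1919 = 33.9%, Lincoln 453/1665 = 27.2% → Eastside
Eastside wins overall and in every student group — no reversal.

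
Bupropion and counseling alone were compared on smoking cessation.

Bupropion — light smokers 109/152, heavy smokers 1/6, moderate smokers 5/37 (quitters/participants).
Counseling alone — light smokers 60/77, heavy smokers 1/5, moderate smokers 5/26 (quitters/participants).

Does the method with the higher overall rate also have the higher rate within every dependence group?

Yes

Light smokers: bupropion 109/152 = 71.7%, counseling alone 60/77 = 77.9% → counseling alone
Heavy smokers: bupropion 1/6 = 16.7%, counseling alone 1/5 = 20.0% → counseling alone
Moderate smokers: bupropion 5/37 = 13.5%, counseling alone 5/26 = 19.2% → counseling alone
Overall: bupropion 115/195 = 59.0%, counseling alone 66/108 = 61.1% → counseling alone
Counseling alone wins overall and in every dependence group — no reversal.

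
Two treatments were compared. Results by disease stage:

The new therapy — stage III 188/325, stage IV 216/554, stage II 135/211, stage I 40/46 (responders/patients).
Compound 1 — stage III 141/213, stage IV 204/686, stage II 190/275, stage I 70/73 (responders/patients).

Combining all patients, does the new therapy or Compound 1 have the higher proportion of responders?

Stage III: the new therapy 188/325 = 57.8%, Compound 1 141/213 = 66.2% → Compound 1
Stage IV: the new therapy 216/554 = 39.0%, Compound 1 204/686 = 29.7% → the new therapy
Stage II: the new therapy 135/211 = 64.0%, Compound 1 190/275 = 69.1% → Compound 1
Stage I: the new therapy 40/46 = 87.0%, Compound 1 70/73 = 95.9% → Compound 1
Overall: the new therapy 579/1136 = 51.0%, Compound 1 605/1247 = 48.5% → the new therapy
(Neither sweeps every disease group, but the new therapy has the higher pooled rate.)

the new therapy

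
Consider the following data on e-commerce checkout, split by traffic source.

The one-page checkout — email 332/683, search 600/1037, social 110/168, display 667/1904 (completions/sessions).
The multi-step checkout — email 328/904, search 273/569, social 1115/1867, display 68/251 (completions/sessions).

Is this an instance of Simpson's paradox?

Yes

Email: the one-page checkout 332/683 = 48.6%, the multi-step checkout 328/904 = 36.3% → the one-page checkout
Search: the one-page checkout 600/1037 = 57.9%, the multi-step checkout 273/569 = 48.0% → the one-page checkout
Social: the one-page checkout 110/168 = 65.5%, the multi-step checkout 1115/1867 = 59.7% → the one-page checkout
Display: the one-page checkout 667/1904 = 35.0%, the multi-step checkout 68/251 = 27.1% → the one-page checkout
Overall: the one-page checkout 1709/3792 = 45.1%, the multi-step checkout 1784/3591 = 49.7% → the multi-step checkout
The one-page checkout wins each traffic group but the multi-step checkout wins overall — the comparison reverses. The one-page checkout's sessions skew toward display, which has a lower base rate.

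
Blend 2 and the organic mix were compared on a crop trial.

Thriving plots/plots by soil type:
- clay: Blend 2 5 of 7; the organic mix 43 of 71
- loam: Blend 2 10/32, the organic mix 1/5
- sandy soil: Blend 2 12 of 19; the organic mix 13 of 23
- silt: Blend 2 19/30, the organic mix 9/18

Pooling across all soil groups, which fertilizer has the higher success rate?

Clay: Blend 2 5/7 = 71.4%, the organic mix 43/71 = 60.6% → Blend 2
Loam: Blend 2 10/32 = 31.2%, the organic mix 1/5 = 20.0% → Blend 2
Sandy soil: Blend 2 12/19 = 63.2%, the organic mix 13/23 = 56.5% → Blend 2
Silt: Blend 2 19/30 = 63.3%, the organic mix 9/18 = 50.0% → Blend 2
Overall: Blend 2 46/88 = 52.3%, the organic mix 66/117 = 56.4% → the organic mix
(Blend 2 wins every soil group but the organic mix wins overall — Blend 2's plots skew toward the low-rate loam group.)

the organic mix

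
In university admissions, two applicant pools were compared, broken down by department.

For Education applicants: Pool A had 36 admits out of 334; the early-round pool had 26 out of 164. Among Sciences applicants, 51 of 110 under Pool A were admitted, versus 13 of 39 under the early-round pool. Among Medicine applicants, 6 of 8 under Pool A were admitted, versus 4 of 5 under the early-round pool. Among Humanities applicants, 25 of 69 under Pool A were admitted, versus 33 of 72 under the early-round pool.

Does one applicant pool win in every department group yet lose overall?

No

Education: Pool A 36/334 = 10.8%, the early-round pool 26/164 = 15.9% → the early-round pool
Sciences: Pool A 51/110 = 46.4%, the early-round pool 13/39 = 33.3% → Pool A
Medicine: Pool A 6/8 = 75.0%, the early-round pool 4/5 = 80.0% → the early-round pool
Humanities: Pool A 25/69 = 36.2%, the early-round pool 33/72 = 45.8% → the early-round pool
Overall: Pool A 118/521 = 22.6%, the early-round pool 76/280 = 27.1% → the early-round pool
Neither sweeps: Pool A wins 1 of 4 groups, the early-round pool wins 3. The early-round pool wins overall but not every group — no Simpson reversal.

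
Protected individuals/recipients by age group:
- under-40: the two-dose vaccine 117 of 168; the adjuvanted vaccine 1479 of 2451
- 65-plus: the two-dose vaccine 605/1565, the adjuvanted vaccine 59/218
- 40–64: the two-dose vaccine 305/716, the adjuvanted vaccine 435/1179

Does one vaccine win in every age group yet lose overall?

Under-40: the two-dose vaccine 117/168 = 69.6%, the adjuvanted vaccine 1479/2451 = 60.3% → the two-dose vaccine
65-plus: the two-dose vaccine 605/1565 = 38.7%, the adjuvanted vaccine 59/218 = 27.1% → the two-dose vaccine
40–64: the two-dose vaccine 305/716 = 42.6%, the adjuvanted vaccine 435/1179 = 36.9% → the two-dose vaccine
Overall: the two-dose vaccine 1027/2449 = 41.9%, the adjuvanted vaccine 1973/3848 = 51.3% → the adjuvanted vaccine
The two-dose vaccine wins each age group but the adjuvanted vaccine wins overall — the comparison reverses. The two-dose vaccine's recipients skew toward 65-plus, which has a lower base rate.

Yes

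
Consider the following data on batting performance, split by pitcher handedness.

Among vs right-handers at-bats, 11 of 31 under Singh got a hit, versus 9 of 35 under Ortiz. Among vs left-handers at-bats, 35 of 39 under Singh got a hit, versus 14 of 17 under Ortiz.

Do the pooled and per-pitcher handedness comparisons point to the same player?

Yes

Vs right-handers: Singh 11/31 = 35.5%, Ortiz 9/35 = 25.7% → Singh
Vs left-handers: Singh 35/39 = 89.7%, Ortiz 14/17 = 82.4% → Singh
Overall: Singh 46/70 = 65.7%, Ortiz 23/52 = 44.2% → Singh
Singh wins overall and in every pitcher group — no reversal.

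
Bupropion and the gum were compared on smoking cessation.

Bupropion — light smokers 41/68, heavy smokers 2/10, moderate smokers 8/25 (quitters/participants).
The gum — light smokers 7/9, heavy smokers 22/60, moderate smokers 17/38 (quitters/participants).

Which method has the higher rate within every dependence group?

Light smokers: bupropion 41/68 = 60.3%, the gum 7/9 = 77.8% → the gum
Heavy smokers: bupropion 2/10 = 20.0%, the gum 22/60 = 36.7% → the gum
Moderate smokers: bupropion 8/25 = 32.0%, the gum 17/38 = 44.7% → the gum
The gum has the higher rate in all 3 groups.

the gum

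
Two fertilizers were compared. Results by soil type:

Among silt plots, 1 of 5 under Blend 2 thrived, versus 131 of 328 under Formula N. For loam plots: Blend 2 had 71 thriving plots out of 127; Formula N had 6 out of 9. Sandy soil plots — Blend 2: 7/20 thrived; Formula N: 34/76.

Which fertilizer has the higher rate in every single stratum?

Silt: Blend 2 1/5 = 20.0%, Formula N 131/328 = 39.9% → Formula N
Loam: Blend 2 71/127 = 55.9%, Formula N 6/9 = 66.7% → Formula N
Sandy soil: Blend 2 7/20 = 35.0%, Formula N 34/76 = 44.7% → Formula N
Formula N has the higher rate in all 3 groups.

Formula N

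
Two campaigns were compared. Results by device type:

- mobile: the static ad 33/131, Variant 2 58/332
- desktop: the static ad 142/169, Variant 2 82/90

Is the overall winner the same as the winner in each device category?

Mobile: the static ad 33/131 = 25.2%, Variant 2 58/332 = 17.5% → the static ad
Desktop: the static ad 142/169 = 84.0%, Variant 2 82/90 = 91.1% → Variant 2
Overall: the static ad 175/300 = 58.3%, Variant 2 140/422 = 33.2% → the static ad
Neither sweeps: the static ad wins 1 of 2 groups, Variant 2 wins 1. The static ad wins overall but not every group — no Simpson reversal.

No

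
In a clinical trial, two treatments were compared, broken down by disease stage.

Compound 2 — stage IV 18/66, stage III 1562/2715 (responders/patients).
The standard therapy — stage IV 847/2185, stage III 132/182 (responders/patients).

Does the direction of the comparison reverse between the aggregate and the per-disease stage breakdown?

Stage IV: Compound 2 18/66 = 27.3%, the standard therapy 847/2185 = 38.8% → the standard therapy
Stage III: Compound 2 1562/2715 = 57.5%, the standard therapy 132/182 = 72.5% → the standard therapy
Overall: Compound 2 1580/2781 = 56.8%, the standard therapy 979/2367 = 41.4% → Compound 2
The standard therapy wins each disease group but Compound 2 wins overall — the comparison reverses. The standard therapy's patients skew toward stage IV, which has a lower base rate.

Yes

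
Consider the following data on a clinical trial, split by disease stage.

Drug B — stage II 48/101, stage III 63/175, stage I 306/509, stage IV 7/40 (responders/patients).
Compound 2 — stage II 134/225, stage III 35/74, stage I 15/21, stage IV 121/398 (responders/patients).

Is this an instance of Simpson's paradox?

Yes

Stage II: Drug B 48/101 = 47.5%, Compound 2 134/225 = 59.6% → Compound 2
Stage III: Drug B 63/175 = 36.0%, Compound 2 35/74 = 47.3% → Compound 2
Stage I: Drug B 306/509 = 60.1%, Compound 2 15/21 = 71.4% → Compound 2
Stage IV: Drug B 7/40 = 17.5%, Compound 2 121/398 = 30.4% → Compound 2
Overall: Drug B 424/825 = 51.4%, Compound 2 305/718 = 42.5% → Drug B
Compound 2 wins each disease group but Drug B wins overall — the comparison reverses. Compound 2's patients skew toward stage IV, which has a lower base rate.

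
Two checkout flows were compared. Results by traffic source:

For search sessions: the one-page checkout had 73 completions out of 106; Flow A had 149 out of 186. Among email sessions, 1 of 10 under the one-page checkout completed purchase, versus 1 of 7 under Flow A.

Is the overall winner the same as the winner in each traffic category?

Yes

Search: the one-page checkout 73/106 = 68.9%, Flow A 149/186 = 80.1% → Flow A
Email: the one-page checkout 1/10 = 10.0%, Flow A 1/7 = 14.3% → Flow A
Overall: the one-page checkout 74/116 = 63.8%, Flow A 150/193 = 77.7% → Flow A
Flow A wins overall and in every traffic group — no reversal.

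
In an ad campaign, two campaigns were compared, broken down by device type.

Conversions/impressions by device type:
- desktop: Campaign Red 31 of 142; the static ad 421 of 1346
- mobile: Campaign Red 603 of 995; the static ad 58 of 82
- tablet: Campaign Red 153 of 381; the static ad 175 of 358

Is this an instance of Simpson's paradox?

Desktop: Campaign Red 31/142 = 21.8%, the static ad 421/1346 = 31.3% → the static ad
Mobile: Campaign Red 603/995 = 60.6%, the static ad 58/82 = 70.7% → the static ad
Tablet: Campaign Red 153/381 = 40.2%, the static ad 175/358 = 48.9% → the static ad
Overall: Campaign Red 787/1518 = 51.8%, the static ad 654/1786 = 36.6% → Campaign Red
The static ad wins each device group but Campaign Red wins overall — the comparison reverses. The static ad's impressions skew toward desktop, which has a lower base rate.

Yes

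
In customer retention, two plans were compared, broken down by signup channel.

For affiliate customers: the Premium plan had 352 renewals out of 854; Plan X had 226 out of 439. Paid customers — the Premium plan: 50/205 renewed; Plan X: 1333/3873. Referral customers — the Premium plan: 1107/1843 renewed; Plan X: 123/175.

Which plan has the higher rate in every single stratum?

Affiliate: the Premium plan 352/854 = 41.2%, Plan X 226/439 = 51.5% → Plan X
Paid: the Premium plan 50/205 = 24.4%, Plan X 1333/3873 = 34.4% → Plan X
Referral: the Premium plan 1107/1843 = 60.1%, Plan X 123/175 = 70.3% → Plan X
Plan X has the higher rate in all 3 groups.

Plan X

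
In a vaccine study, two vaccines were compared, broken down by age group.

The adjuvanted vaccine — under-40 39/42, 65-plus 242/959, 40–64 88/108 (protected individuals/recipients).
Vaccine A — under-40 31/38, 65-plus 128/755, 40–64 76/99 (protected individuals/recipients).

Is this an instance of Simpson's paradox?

Under-40: the adjuvanted vaccine 39/42 = 92.9%, Vaccine A 31/38 = 81.6% → the adjuvanted vaccine
65-plus: the adjuvanted vaccine 242/959 = 25.2%, Vaccine A 128/755 = 17.0% → the adjuvanted vaccine
40–64: the adjuvanted vaccine 88/108 = 81.5%, Vaccine A 76/99 = 76.8% → the adjuvanted vaccine
Overall: the adjuvanted vaccine 369/1109 = 33.3%, Vaccine A 235/892 = 26.3% → the adjuvanted vaccine
The adjuvanted vaccine wins overall and in every age group — no reversal.

No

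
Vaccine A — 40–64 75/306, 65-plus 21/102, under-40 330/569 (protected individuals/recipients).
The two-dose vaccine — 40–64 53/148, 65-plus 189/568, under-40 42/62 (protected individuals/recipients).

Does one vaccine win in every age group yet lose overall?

40–64: Vaccine A 75/306 = 24.5%, the two-dose vaccine 53/148 = 35.8% → the two-dose vaccine
65-plus: Vaccine A 21/102 = 20.6%, the two-dose vaccine 189/568 = 33.3% → the two-dose vaccine
Under-40: Vaccine A 330/569 = 58.0%, the two-dose vaccine 42/62 = 67.7% → the two-dose vaccine
Overall: Vaccine A 426/977 = 43.6%, the two-dose vaccine 284/778 = 36.5% → Vaccine A
The two-dose vaccine wins each age group but Vaccine A wins overall — the comparison reverses. The two-dose vaccine's recipients skew toward 65-plus, which has a lower base rate.

Yes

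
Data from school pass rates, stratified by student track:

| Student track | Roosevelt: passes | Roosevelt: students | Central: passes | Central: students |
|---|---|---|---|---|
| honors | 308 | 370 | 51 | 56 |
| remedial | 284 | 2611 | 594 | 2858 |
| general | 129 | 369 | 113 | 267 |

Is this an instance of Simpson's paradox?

No

Honors: Roosevelt 308/370 = 83.2%, Central 51/56 = 91.1% → Central
Remedial: Roosevelt 284/2611 = 10.9%, Central 594/2858 = 20.8% → Central
General: Roosevelt 129/369 = 35.0%, Central 113/267 = 42.3% → Central
Overall: Roosevelt 721/3350 = 21.5%, Central 758/3181 = 23.8% → Central
Central wins overall and in every student group — no reversal.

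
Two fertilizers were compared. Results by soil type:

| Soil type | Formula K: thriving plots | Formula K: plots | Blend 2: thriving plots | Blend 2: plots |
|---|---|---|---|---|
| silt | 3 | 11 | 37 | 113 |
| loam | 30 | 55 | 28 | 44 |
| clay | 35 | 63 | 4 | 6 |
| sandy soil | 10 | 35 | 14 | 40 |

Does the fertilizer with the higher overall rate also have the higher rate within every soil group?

Silt: Formula K 3/11 = 27.3%, Blend 2 37/113 = 32.7% → Blend 2
Loam: Formula K 30/55 = 54.5%, Blend 2 28/44 = 63.6% → Blend 2
Clay: Formula K 35/63 = 55.6%, Blend 2 4/6 = 66.7% → Blend 2
Sandy soil: Formula K 10/35 = 28.6%, Blend 2 14/40 = 35.0% → Blend 2
Overall: Formula K 78/164 = 47.6%, Blend 2 83/203 = 40.9% → Formula K
Blend 2 wins each soil group but Formula K wins overall — the comparison reverses. Blend 2's plots skew toward silt, which has a lower base rate.

No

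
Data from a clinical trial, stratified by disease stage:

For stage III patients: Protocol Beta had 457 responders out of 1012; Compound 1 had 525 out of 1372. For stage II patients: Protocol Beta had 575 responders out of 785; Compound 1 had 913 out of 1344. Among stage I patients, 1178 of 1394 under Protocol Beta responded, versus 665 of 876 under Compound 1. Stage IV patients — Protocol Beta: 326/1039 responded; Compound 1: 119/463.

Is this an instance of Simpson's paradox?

Stage III: Protocol Beta 457/1012 = 45.2%, Compound 1 525/1372 = 38.3% → Protocol Beta
Stage II: Protocol Beta 575/785 = 73.2%, Compound 1 913/1344 = 67.9% → Protocol Beta
Stage I: Protocol Beta 1178/1394 = 84.5%, Compound 1 665/876 = 75.9% → Protocol Beta
Stage IV: Protocol Beta 326/1039 = 31.4%, Compound 1 119/463 = 25.7% → Protocol Beta
Overall: Protocol Beta 2536/4230 = 60.0%, Compound 1 2222/4055 = 54.8% → Protocol Beta
Protocol Beta wins overall and in every disease group — no reversal.

No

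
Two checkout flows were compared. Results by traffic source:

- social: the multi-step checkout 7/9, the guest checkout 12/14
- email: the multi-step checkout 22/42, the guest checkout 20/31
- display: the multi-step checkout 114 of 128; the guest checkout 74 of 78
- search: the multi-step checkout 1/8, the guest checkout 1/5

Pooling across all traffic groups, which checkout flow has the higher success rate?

Social: the multi-step checkout 7/9 = 77.8%, the guest checkout 12/14 = 85.7% → the guest checkout
Email: the multi-step checkout 22/42 = 52.4%, the guest checkout 20/31 = 64.5% → the guest checkout
Display: the multi-step checkout 114/128 = 89.1%, the guest checkout 74/78 = 94.9% → the guest checkout
Search: the multi-step checkout 1/8 = 12.5%, the guest checkout 1/5 = 20.0% → the guest checkout
Overall: the multi-step checkout 144/187 = 77.0%, the guest checkout 107/128 = 83.6% → the guest checkout

the guest checkout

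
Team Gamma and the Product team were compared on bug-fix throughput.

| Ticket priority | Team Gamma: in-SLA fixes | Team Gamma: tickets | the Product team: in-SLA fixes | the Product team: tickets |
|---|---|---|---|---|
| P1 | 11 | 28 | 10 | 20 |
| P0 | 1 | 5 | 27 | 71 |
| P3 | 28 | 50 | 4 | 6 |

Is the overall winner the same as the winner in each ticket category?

P1: Team Gamma 11/28 = 39.3%, the Product team 10/20 = 50.0% → the Product team
P0: Team Gamma 1/5 = 20.0%, the Product team 27/71 = 38.0% → the Product team
P3: Team Gamma 28/50 = 56.0%, the Product team 4/6 = 66.7% → the Product team
Overall: Team Gamma 40/83 = 48.2%, the Product team 41/97 = 42.3% → Team Gamma
The Product team wins each ticket group but Team Gamma wins overall — the comparison reverses. The Product team's tickets skew toward P0, which has a lower base rate.

No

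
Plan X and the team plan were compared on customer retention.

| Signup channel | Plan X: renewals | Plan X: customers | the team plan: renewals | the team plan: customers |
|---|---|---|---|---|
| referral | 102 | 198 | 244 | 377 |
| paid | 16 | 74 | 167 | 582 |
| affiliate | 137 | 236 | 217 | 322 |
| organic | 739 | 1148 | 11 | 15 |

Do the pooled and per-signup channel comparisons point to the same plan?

Referral: Plan X 102/198 = 51.5%, the team plan 244/377 = 64.7% → the team plan
Paid: Plan X 16/74 = 21.6%, the team plan 167/582 = 28.7% → the team plan
Affiliate: Plan X 137/236 = 58.1%, the team plan 217/322 = 67.4% → the team plan
Organic: Plan X 739/1148 = 64.4%, the team plan 11/15 = 73.3% → the team plan
Overall: Plan X 994/1656 = 60.0%, the team plan 639/1296 = 49.3% → Plan X
The team plan wins each signup group but Plan X wins overall — the comparison reverses. The team plan's customers skew toward paid, which has a lower base rate.

No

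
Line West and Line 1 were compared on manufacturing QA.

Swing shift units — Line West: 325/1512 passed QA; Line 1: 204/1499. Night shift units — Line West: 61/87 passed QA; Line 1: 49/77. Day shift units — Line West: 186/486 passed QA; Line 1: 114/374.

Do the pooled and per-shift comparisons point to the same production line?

Swing shift: Line West 325/1512 = 21.5%, Line 1 204/1499 = 13.6% → Line West
Night shift: Line West 61/87 = 70.1%, Line 1 49/77 = 63.6% → Line West
Day shift: Line West 186/486 = 38.3%, Line 1 114/374 = 30.5% → Line West
Overall: Line West 572/2085 = 27.4%, Line 1 367/1950 = 18.8% → Line West
Line West wins overall and in every shift group — no reversal.

Yes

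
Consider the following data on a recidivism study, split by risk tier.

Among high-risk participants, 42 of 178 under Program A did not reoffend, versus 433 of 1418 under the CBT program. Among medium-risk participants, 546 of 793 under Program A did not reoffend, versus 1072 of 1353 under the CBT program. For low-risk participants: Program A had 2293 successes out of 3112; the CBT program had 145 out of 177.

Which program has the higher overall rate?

Program A

High-risk: Program A 42/178 = 23.6%, the CBT program 433/1418 = 30.5% → the CBT program
Medium-risk: Program A 546/793 = 68.9%, the CBT program 1072/1353 = 79.2% → the CBT program
Low-risk: Program A 2293/3112 = 73.7%, the CBT program 145/177 = 81.9% → the CBT program
Overall: Program A 2881/4083 = 70.6%, the CBT program 1650/2948 = 56.0% → Program A
(The CBT program wins every risk group but Program A wins overall — the CBT program's participants skew toward the low-rate high-risk group.)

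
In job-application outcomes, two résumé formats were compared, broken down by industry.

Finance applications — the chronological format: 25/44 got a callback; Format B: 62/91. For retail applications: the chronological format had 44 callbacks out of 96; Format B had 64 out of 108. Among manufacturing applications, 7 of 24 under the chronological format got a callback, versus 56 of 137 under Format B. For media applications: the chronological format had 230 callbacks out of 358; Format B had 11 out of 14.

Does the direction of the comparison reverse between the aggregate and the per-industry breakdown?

Finance: the chronological format 25/44 = 56.8%, Format B 62/91 = 68.1% → Format B
Retail: the chronological format 44/96 = 45.8%, Format B 64/108 = 59.3% → Format B
Manufacturing: the chronological format 7/24 = 29.2%, Format B 56/137 = 40.9% → Format B
Media: the chronological format 230/358 = 64.2%, Format B 11/14 = 78.6% → Format B
Overall: the chronological format 306/522 = 58.6%, Format B 193/350 = 55.1% → the chronological format
Format B wins each industry group but the chronological format wins overall — the comparison reverses. Format B's applications skew toward manufacturing, which has a lower base rate.

Yes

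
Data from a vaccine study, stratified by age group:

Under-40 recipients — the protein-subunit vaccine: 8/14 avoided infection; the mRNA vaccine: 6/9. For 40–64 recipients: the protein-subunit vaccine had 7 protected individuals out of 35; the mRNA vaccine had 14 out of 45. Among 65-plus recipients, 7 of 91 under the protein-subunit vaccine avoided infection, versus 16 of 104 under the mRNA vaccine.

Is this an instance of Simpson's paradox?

No

Under-40: the protein-subunit vaccine 8/14 = 57.1%, the mRNA vaccine 6/9 = 66.7% → the mRNA vaccine
40–64: the protein-subunit vaccine 7/35 = 20.0%, the mRNA vaccine 14/45 = 31.1% → the mRNA vaccine
65-plus: the protein-subunit vaccine 7/91 = 7.7%, the mRNA vaccine 16/104 = 15.4% → the mRNA vaccine
Overall: the protein-subunit vaccine 22/140 = 15.7%, the mRNA vaccine 36/158 = 22.8% → the mRNA vaccine
The mRNA vaccine wins overall and in every age group — no reversal.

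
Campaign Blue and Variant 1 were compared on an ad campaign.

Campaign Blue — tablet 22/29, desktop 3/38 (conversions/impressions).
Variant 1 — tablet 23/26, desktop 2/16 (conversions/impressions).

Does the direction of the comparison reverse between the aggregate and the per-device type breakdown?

No

Tablet: Campaign Blue 22/29 = 75.9%, Variant 1 23/26 = 88.5% → Variant 1
Desktop: Campaign Blue 3/38 = 7.9%, Variant 1 2/16 = 12.5% → Variant 1
Overall: Campaign Blue 25/67 = 37.3%, Variant 1 25/42 = 59.5% → Variant 1
Variant 1 wins overall and in every device group — no reversal.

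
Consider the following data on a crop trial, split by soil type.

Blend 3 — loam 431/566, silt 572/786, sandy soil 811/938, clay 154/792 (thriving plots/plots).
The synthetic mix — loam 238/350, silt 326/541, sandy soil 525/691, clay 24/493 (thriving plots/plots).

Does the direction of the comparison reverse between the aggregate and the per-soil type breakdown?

Loam: Blend 3 431/566 = 76.1%, the synthetic mix 238/350 = 68.0% → Blend 3
Silt: Blend 3 572/786 = 72.8%, the synthetic mix 326/541 = 60.3% → Blend 3
Sandy soil: Blend 3 811/938 = 86.5%, the synthetic mix 525/691 = 76.0% → Blend 3
Clay: Blend 3 154/792 = 19.4%, the synthetic mix 24/493 = 4.9% → Blend 3
Overall: Blend 3 1968/3082 = 63.9%, the synthetic mix 1113/2075 = 53.6% → Blend 3
Blend 3 wins overall and in every soil group — no reversal.

No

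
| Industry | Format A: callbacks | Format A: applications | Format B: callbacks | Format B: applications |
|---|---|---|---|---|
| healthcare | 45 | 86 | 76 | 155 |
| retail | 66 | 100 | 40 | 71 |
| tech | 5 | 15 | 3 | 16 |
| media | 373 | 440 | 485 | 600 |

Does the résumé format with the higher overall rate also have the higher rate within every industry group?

Yes

Healthcare: Format A 45/86 = 52.3%, Format B 76/155 = 49.0% → Format A
Retail: Format A 66/100 = 66.0%, Format B 40/71 = 56.3% → Format A
Tech: Format A 5/15 = 33.3%, Format B 3/16 = 18.8% → Format A
Media: Format A 373/440 = 84.8%, Format B 485/600 = 80.8% → Format A
Overall: Format A 489/641 = 76.3%, Format B 604/842 = 71.7% → Format A
Format A wins overall and in every industry group — no reversal.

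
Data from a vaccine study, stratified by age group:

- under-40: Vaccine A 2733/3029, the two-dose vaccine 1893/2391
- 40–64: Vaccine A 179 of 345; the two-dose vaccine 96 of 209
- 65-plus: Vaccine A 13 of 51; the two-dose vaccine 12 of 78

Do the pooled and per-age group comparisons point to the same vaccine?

Yes

Under-40: Vaccine A 2733/3029 = 90.2%, the two-dose vaccine 1893/2391 = 79.2% → Vaccine A
40–64: Vaccine A 179/345 = 51.9%, the two-dose vaccine 96/209 = 45.9% → Vaccine A
65-plus: Vaccine A 13/51 = 25.5%, the two-dose vaccine 12/78 = 15.4% → Vaccine A
Overall: Vaccine A 2925/3425 = 85.4%, the two-dose vaccine 2001/2678 = 74.7% → Vaccine A
Vaccine A wins overall and in every age group — no reversal.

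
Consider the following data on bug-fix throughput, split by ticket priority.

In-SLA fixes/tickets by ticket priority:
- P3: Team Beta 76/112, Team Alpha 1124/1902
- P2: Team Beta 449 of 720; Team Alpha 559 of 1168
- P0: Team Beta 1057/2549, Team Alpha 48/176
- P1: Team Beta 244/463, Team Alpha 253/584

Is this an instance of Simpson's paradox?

P3: Team Beta 76/112 = 67.9%, Team Alpha 1124/1902 = 59.1% → Team Beta
P2: Team Beta 449/720 = 62.4%, Team Alpha 559/1168 = 47.9% → Team Beta
P0: Team Beta 1057/2549 = 41.5%, Team Alpha 48/176 = 27.3% → Team Beta
P1: Team Beta 244/463 = 52.7%, Team Alpha 253/584 = 43.3% → Team Beta
Overall: Team Beta 1826/3844 = 47.5%, Team Alpha 1984/3830 = 51.8% → Team Alpha
Team Beta wins each ticket group but Team Alpha wins overall — the comparison reverses. Team Beta's tickets skew toward P0, which has a lower base rate.

Yes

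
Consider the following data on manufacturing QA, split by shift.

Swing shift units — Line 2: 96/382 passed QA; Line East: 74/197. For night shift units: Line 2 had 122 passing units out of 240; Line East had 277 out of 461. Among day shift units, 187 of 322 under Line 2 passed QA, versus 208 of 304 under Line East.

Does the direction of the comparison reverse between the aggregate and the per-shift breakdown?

Swing shift: Line 2 96/382 = 25.1%, Line East 74/197 = 37.6% → Line East
Night shift: Line 2 122/240 = 50.8%, Line East 277/461 = 60.1% → Line East
Day shift: Line 2 187/322 = 58.1%, Line East 208/304 = 68.4% → Line East
Overall: Line 2 405/944 = 42.9%, Line East 559/962 = 58.1% → Line East
Line East wins overall and in every shift group — no reversal.

No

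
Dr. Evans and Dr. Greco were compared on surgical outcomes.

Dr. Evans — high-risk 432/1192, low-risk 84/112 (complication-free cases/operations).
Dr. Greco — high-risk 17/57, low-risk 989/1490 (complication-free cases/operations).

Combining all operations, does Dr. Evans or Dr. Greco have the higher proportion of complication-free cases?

Dr. Greco

High-risk: Dr. Evans 432/1192 = 36.2%, Dr. Greco 17/57 = 29.8% → Dr. Evans
Low-risk: Dr. Evans 84/112 = 75.0%, Dr. Greco 989/1490 = 66.4% → Dr. Evans
Overall: Dr. Evans 516/1304 = 39.6%, Dr. Greco 1006/1547 = 65.0% → Dr. Greco
(Dr. Evans wins every patient risk group but Dr. Greco wins overall — Dr. Evans's operations skew toward the low-rate high-risk group.)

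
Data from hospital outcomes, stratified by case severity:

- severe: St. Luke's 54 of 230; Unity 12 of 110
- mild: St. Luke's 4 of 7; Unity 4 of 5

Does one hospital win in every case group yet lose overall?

No

Severe: St. Luke's 54/230 = 23.5%, Unity 12/110 = 10.9% → St. Luke's
Mild: St. Luke's 4/7 = 57.1%, Unity 4/5 = 80.0% → Unity
Overall: St. Luke's 58/237 = 24.5%, Unity 16/115 = 13.9% → St. Luke's
Neither sweeps: St. Luke's wins 1 of 2 groups, Unity wins 1. St. Luke's wins overall but not every group — no Simpson reversal.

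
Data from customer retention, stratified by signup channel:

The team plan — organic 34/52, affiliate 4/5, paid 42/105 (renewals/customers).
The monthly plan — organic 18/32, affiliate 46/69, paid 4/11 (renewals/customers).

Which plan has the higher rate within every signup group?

Organic: the team plan 34/52 = 65.4%, the monthly plan 18/32 = 56.2% → the team plan
Affiliate: the team plan 4/5 = 80.0%, the monthly plan 46/69 = 66.7% → the team plan
Paid: the team plan 42/105 = 40.0%, the monthly plan 4/11 = 36.4% → the team plan
The team plan has the higher rate in all 3 groups.

the team plan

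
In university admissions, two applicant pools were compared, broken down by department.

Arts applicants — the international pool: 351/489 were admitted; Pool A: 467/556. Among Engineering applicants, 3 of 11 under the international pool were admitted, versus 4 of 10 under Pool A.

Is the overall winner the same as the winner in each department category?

Arts: the international pool 351/489 = 71.8%, Pool A 467/556 = 84.0% → Pool A
Engineering: the international pool 3/11 = 27.3%, Pool A 4/10 = 40.0% → Pool A
Overall: the international pool 354/500 = 70.8%, Pool A 471/566 = 83.2% → Pool A
Pool A wins overall and in every department group — no reversal.

Yes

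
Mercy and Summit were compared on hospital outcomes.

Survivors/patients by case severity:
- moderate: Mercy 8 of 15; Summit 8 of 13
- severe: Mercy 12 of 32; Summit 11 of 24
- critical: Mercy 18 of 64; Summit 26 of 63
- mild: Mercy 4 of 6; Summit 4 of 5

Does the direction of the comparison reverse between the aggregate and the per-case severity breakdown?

No

Moderate: Mercy 8/15 = 53.3%, Summit 8/13 = 61.5% → Summit
Severe: Mercy 12/32 = 37.5%, Summit 11/24 = 45.8% → Summit
Critical: Mercy 18/64 = 28.1%, Summit 26/63 = 41.3% → Summit
Mild: Mercy 4/6 = 66.7%, Summit 4/5 = 80.0% → Summit
Overall: Mercy 42/117 = 35.9%, Summit 49/105 = 46.7% → Summit
Summit wins overall and in every case group — no reversal.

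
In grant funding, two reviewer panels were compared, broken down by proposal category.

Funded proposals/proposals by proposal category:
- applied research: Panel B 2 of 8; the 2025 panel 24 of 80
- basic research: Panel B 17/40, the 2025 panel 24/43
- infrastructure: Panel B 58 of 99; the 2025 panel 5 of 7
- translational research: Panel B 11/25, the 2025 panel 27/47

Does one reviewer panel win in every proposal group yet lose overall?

Yes

Applied research: Panel B 2/8 = 25.0%, the 2025 panel 24/80 = 30.0% → the 2025 panel
Basic research: Panel B 17/40 = 42.5%, the 2025 panel 24/43 = 55.8% → the 2025 panel
Infrastructure: Panel B 58/99 = 58.6%, the 2025 panel 5/7 = 71.4% → the 2025 panel
Translational research: Panel B 11/25 = 44.0%, the 2025 panel 27/47 = 57.4% → the 2025 panel
Overall: Panel B 88/172 = 51.2%, the 2025 panel 80/177 = 45.2% → Panel B
The 2025 panel wins each proposal group but Panel B wins overall — the comparison reverses. The 2025 panel's proposals skew toward applied research, which has a lower base rate.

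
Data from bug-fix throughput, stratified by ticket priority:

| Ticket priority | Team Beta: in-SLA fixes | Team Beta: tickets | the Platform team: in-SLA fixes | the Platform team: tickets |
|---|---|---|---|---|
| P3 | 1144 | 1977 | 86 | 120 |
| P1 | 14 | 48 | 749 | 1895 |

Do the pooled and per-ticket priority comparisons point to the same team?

No

P3: Team Beta 1144/1977 = 57.9%, the Platform team 86/120 = 71.7% → the Platform team
P1: Team Beta 14/48 = 29.2%, the Platform team 749/1895 = 39.5% → the Platform team
Overall: Team Beta 1158/2025 = 57.2%, the Platform team 835/2015 = 41.4% → Team Beta
The Platform team wins each ticket group but Team Beta wins overall — the comparison reverses. The Platform team's tickets skew toward P1, which has a lower base rate.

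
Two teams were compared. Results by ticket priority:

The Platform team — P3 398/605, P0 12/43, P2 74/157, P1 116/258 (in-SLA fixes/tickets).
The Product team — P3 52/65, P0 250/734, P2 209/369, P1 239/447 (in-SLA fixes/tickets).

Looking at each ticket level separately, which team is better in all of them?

P3: the Platform team 398/605 = 65.8%, the Product team 52/65 = 80.0% → the Product team
P0: the Platform team 12/43 = 27.9%, the Product team 250/734 = 34.1% → the Product team
P2: the Platform team 74/157 = 47.1%, the Product team 209/369 = 56.6% → the Product team
P1: the Platform team 116/258 = 45.0%, the Product team 239/447 = 53.5% → the Product team
The Product team has the higher rate in all 4 groups.

the Product team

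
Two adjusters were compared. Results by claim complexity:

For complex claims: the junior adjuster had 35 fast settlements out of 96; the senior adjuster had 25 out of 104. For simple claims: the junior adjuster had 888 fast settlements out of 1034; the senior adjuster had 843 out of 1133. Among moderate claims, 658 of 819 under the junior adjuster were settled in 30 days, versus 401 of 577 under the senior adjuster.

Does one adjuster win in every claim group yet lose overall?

Complex: the junior adjuster 35/96 = 36.5%, the senior adjuster 25/104 = 24.0% → the junior adjuster
Simple: the junior adjuster 888/1034 = 85.9%, the senior adjuster 843/1133 = 74.4% → the junior adjuster
Moderate: the junior adjuster 658/819 = 80.3%, the senior adjuster 401/577 = 69.5% → the junior adjuster
Overall: the junior adjuster 1581/1949 = 81.1%, the senior adjuster 1269/1814 = 70.0% → the junior adjuster
The junior adjuster wins overall and in every claim group — no reversal.

No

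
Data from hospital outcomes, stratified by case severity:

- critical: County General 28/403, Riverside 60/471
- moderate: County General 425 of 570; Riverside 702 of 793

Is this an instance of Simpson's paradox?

Critical: County General 28/403 = 6.9%, Riverside 60/471 = 12.7% → Riverside
Moderate: County General 425/570 = 74.6%, Riverside 702/793 = 88.5% → Riverside
Overall: County General 453/973 = 46.6%, Riverside 762/1264 = 60.3% → Riverside
Riverside wins overall and in every case group — no reversal.

No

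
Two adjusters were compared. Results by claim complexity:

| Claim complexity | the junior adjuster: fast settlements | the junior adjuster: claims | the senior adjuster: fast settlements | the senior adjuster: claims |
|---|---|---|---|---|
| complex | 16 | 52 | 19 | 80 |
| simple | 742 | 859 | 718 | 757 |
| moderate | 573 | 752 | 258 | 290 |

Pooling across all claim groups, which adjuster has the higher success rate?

the senior adjuster

Complex: the junior adjuster 16/52 = 30.8%, the senior adjuster 19/80 = 23.8% → the junior adjuster
Simple: the junior adjuster 742/859 = 86.4%, the senior adjuster 718/757 = 94.8% → the senior adjuster
Moderate: the junior adjuster 573/752 = 76.2%, the senior adjuster 258/290 = 89.0% → the senior adjuster
Overall: the junior adjuster 1331/1663 = 80.0%, the senior adjuster 995/1127 = 88.3% → the senior adjuster
(Neither sweeps every claim group, but the senior adjuster has the higher pooled rate.)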